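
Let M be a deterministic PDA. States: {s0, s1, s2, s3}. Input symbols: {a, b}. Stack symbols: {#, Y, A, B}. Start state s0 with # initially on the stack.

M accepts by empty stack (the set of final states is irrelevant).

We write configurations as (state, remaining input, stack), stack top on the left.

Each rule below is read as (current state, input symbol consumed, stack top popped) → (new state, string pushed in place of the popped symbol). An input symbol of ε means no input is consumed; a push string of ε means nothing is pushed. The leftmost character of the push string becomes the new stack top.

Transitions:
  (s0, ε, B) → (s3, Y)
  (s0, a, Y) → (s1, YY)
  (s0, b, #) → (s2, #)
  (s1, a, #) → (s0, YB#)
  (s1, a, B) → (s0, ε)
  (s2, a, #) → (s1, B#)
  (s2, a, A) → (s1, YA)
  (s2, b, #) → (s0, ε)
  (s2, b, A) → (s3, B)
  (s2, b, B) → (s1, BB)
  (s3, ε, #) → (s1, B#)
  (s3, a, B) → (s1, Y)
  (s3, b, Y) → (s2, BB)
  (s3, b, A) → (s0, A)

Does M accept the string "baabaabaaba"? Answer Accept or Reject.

(s0, baabaabaaba, #) ⊢ (s2, aabaabaaba, #) ⊢ (s1, abaabaaba, B#) ⊢ (s0, baabaaba, #) ⊢ (s2, aabaaba, #) ⊢ (s1, abaaba, B#) ⊢ (s0, baaba, #) ⊢ (s2, aaba, #) ⊢ (s1, aba, B#) ⊢ (s0, ba, #) ⊢ (s2, a, #) ⊢ (s1, ε, B#)
All input consumed; stack is B#, not empty, and no further ε-move applies.

Reject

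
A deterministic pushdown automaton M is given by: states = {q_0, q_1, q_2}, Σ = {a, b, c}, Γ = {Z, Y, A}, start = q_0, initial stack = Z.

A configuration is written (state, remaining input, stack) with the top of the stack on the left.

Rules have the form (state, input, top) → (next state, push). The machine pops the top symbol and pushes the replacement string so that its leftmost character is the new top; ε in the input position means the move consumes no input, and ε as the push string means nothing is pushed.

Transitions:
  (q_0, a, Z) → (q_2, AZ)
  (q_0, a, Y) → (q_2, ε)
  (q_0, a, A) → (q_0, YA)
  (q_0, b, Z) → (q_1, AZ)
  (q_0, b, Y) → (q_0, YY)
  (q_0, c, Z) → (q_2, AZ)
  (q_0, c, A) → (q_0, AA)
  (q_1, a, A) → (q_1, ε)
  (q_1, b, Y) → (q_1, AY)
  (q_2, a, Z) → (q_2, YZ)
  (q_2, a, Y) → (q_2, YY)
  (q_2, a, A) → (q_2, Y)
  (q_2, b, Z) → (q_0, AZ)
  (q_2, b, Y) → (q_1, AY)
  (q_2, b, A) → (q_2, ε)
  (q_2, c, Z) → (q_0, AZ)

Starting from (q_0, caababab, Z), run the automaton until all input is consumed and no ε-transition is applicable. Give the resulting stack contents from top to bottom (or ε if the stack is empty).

(q_0, caababab, Z)
  read c, top Z: go to q_2, push AZ → (q_2, aababab, AZ)
  read a, top A: go to q_2, push Y → (q_2, ababab, YZ)
  read a, top Y: go to q_2, push YY → (q_2, babab, YYZ)
  read b, top Y: go to q_1, push AY → (q_1, abab, AYYZ)
  read a, top A: go to q_1, push ε → (q_1, bab, YYZ)
  read b, top Y: go to q_1, push AY → (q_1, ab, AYYZ)
  read a, top A: go to q_1, push ε → (q_1, b, YYZ)
  read b, top Y: go to q_1, push AY → (q_1, ε, AYYZ)
All input consumed in state q_1 with stack AYYZ.

AYYZ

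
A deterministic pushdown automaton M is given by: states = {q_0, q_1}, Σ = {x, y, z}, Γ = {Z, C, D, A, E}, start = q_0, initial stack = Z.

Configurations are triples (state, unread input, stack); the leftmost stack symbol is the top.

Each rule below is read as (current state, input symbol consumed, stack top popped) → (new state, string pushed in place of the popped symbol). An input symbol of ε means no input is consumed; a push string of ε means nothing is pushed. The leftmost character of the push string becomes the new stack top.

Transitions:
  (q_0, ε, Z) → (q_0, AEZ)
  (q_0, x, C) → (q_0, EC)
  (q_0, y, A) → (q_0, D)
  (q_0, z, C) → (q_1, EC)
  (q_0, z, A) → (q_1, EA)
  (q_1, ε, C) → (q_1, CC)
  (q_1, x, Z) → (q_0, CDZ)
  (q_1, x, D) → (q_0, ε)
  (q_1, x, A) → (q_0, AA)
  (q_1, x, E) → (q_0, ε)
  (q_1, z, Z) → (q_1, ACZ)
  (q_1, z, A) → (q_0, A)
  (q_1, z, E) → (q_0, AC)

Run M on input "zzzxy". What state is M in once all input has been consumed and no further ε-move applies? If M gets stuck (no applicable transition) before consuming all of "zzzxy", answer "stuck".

(q_0, zzzxy, Z) ⊢ (q_0, zzzxy, AEZ) ⊢ (q_1, zzxy, EAEZ) ⊢ (q_0, zxy, ACAEZ) ⊢ (q_1, xy, EACAEZ) ⊢ (q_0, y, ACAEZ) ⊢ (q_0, ε, DCAEZ)
All input consumed; M is in state q_0.

q_0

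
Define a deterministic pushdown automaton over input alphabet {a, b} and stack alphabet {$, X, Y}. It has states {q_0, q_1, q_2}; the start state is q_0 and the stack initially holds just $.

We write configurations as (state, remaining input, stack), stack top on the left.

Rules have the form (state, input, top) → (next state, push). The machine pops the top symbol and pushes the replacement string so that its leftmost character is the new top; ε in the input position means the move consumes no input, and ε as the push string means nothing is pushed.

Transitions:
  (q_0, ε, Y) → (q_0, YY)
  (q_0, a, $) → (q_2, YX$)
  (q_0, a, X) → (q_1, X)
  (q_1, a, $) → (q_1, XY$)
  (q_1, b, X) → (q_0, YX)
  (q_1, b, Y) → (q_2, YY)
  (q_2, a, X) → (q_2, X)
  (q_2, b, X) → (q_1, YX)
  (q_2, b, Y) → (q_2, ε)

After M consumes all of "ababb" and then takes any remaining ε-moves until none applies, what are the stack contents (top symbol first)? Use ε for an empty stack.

YYX$

(q_0, ababb, $)
  read a, top $: go to q_2, push YX$ → (q_2, babb, YX$)
  read b, top Y: go to q_2, push ε → (q_2, abb, X$)
  read a, top X: go to q_2, push X → (q_2, bb, X$)
  read b, top X: go to q_1, push YX → (q_1, b, YX$)
  read b, top Y: go to q_2, push YY → (q_2, ε, YYX$)
All input consumed in state q_2 with stack YYX$.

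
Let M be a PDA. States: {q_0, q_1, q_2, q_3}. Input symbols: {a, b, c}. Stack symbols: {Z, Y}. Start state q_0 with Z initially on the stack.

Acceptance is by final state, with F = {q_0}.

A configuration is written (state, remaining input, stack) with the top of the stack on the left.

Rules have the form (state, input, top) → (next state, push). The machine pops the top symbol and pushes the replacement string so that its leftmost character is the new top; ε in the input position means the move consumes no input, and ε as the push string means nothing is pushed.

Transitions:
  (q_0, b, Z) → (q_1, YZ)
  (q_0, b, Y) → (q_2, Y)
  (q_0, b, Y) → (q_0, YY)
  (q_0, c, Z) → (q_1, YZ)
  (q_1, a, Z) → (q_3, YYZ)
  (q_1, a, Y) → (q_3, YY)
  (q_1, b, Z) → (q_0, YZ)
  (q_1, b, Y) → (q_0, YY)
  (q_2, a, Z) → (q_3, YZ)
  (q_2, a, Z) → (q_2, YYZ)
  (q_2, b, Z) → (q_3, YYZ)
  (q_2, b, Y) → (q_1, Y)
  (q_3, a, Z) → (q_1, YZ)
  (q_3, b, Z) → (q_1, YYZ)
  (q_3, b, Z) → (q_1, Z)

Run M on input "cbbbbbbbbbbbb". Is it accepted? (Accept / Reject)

One accepting computation: (q_0, cbbbbbbbbbbbb, Z) ⊢ (q_1, bbbbbbbbbbbb, YZ) ⊢ (q_0, bbbbbbbbbbb, YYZ) ⊢ (q_2, bbbbbbbbbb, YYZ) ⊢ (q_1, bbbbbbbbb, YYZ) ⊢ (q_0, bbbbbbbb, YYYZ) ⊢ (q_2, bbbbbbb, YYYZ) ⊢ (q_1, bbbbbb, YYYZ) ⊢ (q_0, bbbbb, YYYYZ) ⊢ (q_2, bbbb, YYYYZ) ⊢ (q_1, bbb, YYYYZ) ⊢ (q_0, bb, YYYYYZ) ⊢ (q_0, b, YYYYYYZ) ⊢ (q_0, ε, YYYYYYYZ)
All input consumed and state q_0 ∈ F.

Accept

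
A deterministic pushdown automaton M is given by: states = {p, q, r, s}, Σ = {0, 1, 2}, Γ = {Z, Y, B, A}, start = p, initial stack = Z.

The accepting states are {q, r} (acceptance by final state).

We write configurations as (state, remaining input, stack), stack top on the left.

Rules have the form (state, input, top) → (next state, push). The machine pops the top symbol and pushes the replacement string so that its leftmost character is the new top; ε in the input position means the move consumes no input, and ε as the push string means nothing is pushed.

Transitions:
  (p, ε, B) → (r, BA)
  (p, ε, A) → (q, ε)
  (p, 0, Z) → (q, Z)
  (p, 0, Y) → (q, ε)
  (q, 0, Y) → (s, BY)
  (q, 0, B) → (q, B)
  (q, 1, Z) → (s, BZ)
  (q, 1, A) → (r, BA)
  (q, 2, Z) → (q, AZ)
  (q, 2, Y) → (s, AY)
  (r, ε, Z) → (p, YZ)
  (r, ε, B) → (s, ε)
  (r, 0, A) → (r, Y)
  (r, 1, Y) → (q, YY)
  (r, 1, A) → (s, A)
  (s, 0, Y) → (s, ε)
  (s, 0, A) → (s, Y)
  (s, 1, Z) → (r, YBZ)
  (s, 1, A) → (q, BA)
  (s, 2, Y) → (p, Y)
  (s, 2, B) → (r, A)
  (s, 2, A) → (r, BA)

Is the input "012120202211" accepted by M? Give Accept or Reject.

Reject

(p, 012120202211, Z)
  read 0, top Z: go to q, push Z → (q, 12120202211, Z)
  read 1, top Z: go to s, push BZ → (s, 2120202211, BZ)
  read 2, top B: go to r, push A → (r, 120202211, AZ)
  read 1, top A: go to s, push A → (s, 20202211, AZ)
  read 2, top A: go to r, push BA → (r, 0202211, BAZ)
  ε-move, top B: go to s, push ε → (s, 0202211, AZ)
  read 0, top A: go to s, push Y → (s, 202211, YZ)
  read 2, top Y: go to p, push Y → (p, 02211, YZ)
  read 0, top Y: go to q, push ε → (q, 2211, Z)
  read 2, top Z: go to q, push AZ → (q, 211, AZ)
No transition applies at (q, 211, AZ); input not fully consumed.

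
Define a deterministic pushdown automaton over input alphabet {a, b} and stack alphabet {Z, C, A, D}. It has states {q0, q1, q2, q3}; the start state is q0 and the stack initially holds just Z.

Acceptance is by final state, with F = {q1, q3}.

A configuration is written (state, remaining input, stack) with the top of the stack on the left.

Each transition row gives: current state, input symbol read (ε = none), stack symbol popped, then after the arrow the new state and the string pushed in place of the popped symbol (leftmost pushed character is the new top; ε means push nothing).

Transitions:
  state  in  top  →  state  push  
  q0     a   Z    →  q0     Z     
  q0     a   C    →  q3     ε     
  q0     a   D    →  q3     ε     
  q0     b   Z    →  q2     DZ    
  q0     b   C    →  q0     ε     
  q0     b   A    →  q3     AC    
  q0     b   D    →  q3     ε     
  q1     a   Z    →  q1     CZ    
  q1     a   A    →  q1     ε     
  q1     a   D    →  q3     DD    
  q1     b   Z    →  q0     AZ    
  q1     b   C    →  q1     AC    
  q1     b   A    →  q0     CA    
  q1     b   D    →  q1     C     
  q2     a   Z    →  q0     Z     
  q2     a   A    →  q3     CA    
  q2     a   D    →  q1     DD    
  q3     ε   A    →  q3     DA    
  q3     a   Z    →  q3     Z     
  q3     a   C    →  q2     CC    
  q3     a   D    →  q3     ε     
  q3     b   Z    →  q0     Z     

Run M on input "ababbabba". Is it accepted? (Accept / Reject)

(q0, ababbabba, Z)
  read a, top Z: go to q0, push Z → (q0, babbabba, Z)
  read b, top Z: go to q2, push DZ → (q2, abbabba, DZ)
  read a, top D: go to q1, push DD → (q1, bbabba, DDZ)
  read b, top D: go to q1, push C → (q1, babba, CDZ)
  read b, top C: go to q1, push AC → (q1, abba, ACDZ)
  read a, top A: go to q1, push ε → (q1, bba, CDZ)
  read b, top C: go to q1, push AC → (q1, ba, ACDZ)
  read b, top A: go to q0, push CA → (q0, a, CACDZ)
  read a, top C: go to q3, push ε → (q3, ε, ACDZ)
All input consumed; state q3 ∈ F.

Accept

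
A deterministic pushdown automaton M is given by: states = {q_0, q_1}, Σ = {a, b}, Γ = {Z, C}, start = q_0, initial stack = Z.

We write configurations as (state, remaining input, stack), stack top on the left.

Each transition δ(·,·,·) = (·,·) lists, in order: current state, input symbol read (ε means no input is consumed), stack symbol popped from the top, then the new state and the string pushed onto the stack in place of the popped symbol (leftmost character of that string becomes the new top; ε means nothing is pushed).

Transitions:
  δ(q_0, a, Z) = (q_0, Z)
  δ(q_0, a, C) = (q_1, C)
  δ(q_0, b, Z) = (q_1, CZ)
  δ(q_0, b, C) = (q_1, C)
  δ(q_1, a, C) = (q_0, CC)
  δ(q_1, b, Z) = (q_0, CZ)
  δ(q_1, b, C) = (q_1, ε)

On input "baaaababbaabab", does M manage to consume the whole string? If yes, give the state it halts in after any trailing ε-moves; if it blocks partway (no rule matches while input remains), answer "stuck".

q_1

(q_0, baaaababbaabab, Z)
  read b, top Z: go to q_1, push CZ → (q_1, aaaababbaabab, CZ)
  read a, top C: go to q_0, push CC → (q_0, aaababbaabab, CCZ)
  read a, top C: go to q_1, push C → (q_1, aababbaabab, CCZ)
  read a, top C: go to q_0, push CC → (q_0, ababbaabab, CCCZ)
  read a, top C: go to q_1, push C → (q_1, babbaabab, CCCZ)
  read b, top C: go to q_1, push ε → (q_1, abbaabab, CCZ)
  read a, top C: go to q_0, push CC → (q_0, bbaabab, CCCZ)
  read b, top C: go to q_1, push C → (q_1, baabab, CCCZ)
  read b, top C: go to q_1, push ε → (q_1, aabab, CCZ)
  read a, top C: go to q_0, push CC → (q_0, abab, CCCZ)
  read a, top C: go to q_1, push C → (q_1, bab, CCCZ)
  read b, top C: go to q_1, push ε → (q_1, ab, CCZ)
  read a, top C: go to q_0, push CC → (q_0, b, CCCZ)
  read b, top C: go to q_1, push C → (q_1, ε, CCCZ)
All input consumed; M is in state q_1.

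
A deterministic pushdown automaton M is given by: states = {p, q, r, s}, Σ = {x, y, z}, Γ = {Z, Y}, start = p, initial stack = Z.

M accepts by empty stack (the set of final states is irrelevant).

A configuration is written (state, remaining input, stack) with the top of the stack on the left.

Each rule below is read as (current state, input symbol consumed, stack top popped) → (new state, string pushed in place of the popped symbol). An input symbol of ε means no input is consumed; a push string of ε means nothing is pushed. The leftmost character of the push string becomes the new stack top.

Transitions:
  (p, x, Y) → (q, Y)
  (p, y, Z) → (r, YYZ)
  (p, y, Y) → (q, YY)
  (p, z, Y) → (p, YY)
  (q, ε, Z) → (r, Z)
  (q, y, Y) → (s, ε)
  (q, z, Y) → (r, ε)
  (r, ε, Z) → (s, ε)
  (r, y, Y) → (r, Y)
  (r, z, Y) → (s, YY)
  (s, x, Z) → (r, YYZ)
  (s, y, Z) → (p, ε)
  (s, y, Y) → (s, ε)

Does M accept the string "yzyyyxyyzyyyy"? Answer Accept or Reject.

(p, yzyyyxyyzyyyy, Z)
  read y, top Z: go to r, push YYZ → (r, zyyyxyyzyyyy, YYZ)
  read z, top Y: go to s, push YY → (s, yyyxyyzyyyy, YYYZ)
  read y, top Y: go to s, push ε → (s, yyxyyzyyyy, YYZ)
  read y, top Y: go to s, push ε → (s, yxyyzyyyy, YZ)
  read y, top Y: go to s, push ε → (s, xyyzyyyy, Z)
  read x, top Z: go to r, push YYZ → (r, yyzyyyy, YYZ)
  read y, top Y: go to r, push Y → (r, yzyyyy, YYZ)
  read y, top Y: go to r, push Y → (r, zyyyy, YYZ)
  read z, top Y: go to s, push YY → (s, yyyy, YYYZ)
  read y, top Y: go to s, push ε → (s, yyy, YYZ)
  read y, top Y: go to s, push ε → (s, yy, YZ)
  read y, top Y: go to s, push ε → (s, y, Z)
  read y, top Z: go to p, push ε → (p, ε, ε)
All input consumed and the stack is empty.

Accept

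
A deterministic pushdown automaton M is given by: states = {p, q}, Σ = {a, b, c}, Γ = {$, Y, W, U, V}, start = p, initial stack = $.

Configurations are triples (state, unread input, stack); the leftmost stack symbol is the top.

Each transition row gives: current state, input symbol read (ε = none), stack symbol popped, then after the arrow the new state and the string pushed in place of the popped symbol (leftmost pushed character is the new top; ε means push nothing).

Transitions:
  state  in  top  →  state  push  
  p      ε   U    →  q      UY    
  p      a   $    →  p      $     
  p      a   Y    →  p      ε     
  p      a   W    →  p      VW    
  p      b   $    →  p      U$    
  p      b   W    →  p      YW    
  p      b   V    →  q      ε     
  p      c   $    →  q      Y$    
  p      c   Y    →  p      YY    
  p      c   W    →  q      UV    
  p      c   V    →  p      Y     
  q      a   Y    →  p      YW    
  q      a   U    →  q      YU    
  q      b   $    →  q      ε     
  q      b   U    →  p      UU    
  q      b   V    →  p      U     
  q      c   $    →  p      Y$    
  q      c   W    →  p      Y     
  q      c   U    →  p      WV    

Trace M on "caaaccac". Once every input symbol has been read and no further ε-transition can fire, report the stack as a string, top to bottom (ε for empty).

(p, caaaccac, $) ⊢ (q, aaaccac, Y$) ⊢ (p, aaccac, YW$) ⊢ (p, accac, W$) ⊢ (p, ccac, VW$) ⊢ (p, cac, YW$) ⊢ (p, ac, YYW$) ⊢ (p, c, YW$) ⊢ (p, ε, YYW$)
All input consumed in state p with stack YYW$.

YYW$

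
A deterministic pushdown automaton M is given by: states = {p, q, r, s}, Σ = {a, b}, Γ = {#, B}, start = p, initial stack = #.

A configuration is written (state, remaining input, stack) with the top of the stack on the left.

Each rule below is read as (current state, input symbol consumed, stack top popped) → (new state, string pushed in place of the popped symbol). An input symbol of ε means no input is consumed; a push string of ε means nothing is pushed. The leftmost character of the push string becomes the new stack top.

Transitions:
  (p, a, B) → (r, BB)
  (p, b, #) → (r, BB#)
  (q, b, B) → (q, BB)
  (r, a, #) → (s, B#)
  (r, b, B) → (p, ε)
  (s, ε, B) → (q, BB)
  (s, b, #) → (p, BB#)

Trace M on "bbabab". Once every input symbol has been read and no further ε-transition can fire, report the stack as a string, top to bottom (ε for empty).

B#

(p, bbabab, #)
  read b, top #: go to r, push BB# → (r, babab, BB#)
  read b, top B: go to p, push ε → (p, abab, B#)
  read a, top B: go to r, push BB → (r, bab, BB#)
  read b, top B: go to p, push ε → (p, ab, B#)
  read a, top B: go to r, push BB → (r, b, BB#)
  read b, top B: go to p, push ε → (p, ε, B#)
All input consumed in state p with stack B#.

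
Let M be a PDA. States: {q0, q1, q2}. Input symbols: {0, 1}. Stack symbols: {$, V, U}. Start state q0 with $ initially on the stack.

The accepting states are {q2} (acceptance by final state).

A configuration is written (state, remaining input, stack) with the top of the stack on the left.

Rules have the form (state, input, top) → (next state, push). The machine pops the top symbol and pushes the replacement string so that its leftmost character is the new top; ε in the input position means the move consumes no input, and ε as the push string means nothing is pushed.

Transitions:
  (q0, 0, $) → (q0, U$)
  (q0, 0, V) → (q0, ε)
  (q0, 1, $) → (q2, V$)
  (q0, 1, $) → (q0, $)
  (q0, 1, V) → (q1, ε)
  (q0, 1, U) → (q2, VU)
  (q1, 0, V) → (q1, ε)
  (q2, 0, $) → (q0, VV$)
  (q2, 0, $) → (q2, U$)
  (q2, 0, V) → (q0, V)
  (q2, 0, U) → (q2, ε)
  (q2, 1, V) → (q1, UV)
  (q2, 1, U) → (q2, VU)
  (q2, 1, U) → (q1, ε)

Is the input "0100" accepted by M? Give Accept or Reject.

Reject

No computation consumes all input and reaches a final state.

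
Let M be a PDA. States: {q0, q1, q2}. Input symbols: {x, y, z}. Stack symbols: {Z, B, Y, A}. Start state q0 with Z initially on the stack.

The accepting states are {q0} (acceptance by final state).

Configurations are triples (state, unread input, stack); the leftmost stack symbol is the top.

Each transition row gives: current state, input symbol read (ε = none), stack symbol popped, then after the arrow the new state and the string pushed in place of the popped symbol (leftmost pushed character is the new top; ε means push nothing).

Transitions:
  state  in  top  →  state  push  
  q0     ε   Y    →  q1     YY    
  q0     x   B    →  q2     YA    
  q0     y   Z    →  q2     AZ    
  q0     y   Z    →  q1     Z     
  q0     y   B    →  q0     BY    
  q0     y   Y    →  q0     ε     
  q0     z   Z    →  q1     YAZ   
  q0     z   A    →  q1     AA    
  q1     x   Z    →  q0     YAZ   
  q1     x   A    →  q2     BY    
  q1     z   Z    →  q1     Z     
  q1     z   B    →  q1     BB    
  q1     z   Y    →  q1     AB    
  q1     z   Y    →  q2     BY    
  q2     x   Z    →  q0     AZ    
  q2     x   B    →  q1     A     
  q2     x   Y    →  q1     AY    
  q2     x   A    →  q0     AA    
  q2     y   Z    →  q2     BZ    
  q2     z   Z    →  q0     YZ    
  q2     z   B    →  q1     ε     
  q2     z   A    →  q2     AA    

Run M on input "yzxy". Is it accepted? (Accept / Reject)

One accepting computation: (q0, yzxy, Z) ⊢ (q1, zxy, Z) ⊢ (q1, xy, Z) ⊢ (q0, y, YAZ) ⊢ (q0, ε, AZ)
All input consumed and state q0 ∈ F.

Accept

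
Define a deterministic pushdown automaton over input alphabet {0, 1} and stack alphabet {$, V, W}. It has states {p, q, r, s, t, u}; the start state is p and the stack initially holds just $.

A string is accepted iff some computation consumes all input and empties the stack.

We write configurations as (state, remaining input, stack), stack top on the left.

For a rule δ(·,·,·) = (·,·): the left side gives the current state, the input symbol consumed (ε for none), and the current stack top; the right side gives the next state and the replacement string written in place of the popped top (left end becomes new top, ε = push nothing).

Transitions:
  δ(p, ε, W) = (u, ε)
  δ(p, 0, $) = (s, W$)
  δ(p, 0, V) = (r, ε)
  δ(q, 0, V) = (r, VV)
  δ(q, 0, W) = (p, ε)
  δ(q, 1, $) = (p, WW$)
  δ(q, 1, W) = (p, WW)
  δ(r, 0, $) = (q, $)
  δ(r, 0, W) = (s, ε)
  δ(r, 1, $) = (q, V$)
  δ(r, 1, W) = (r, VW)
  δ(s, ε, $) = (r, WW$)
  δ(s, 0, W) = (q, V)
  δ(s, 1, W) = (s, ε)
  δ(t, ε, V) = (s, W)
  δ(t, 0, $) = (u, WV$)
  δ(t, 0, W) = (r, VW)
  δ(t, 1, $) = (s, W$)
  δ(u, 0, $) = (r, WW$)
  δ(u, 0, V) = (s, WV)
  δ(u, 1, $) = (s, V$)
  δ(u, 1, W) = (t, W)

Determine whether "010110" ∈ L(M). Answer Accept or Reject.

Reject

(p, 010110, $) ⊢ (s, 10110, W$) ⊢ (s, 0110, $) ⊢ (r, 0110, WW$) ⊢ (s, 110, W$) ⊢ (s, 10, $) ⊢ (r, 10, WW$) ⊢ (r, 0, VWW$)
No transition applies at (r, 0, VWW$); input not fully consumed.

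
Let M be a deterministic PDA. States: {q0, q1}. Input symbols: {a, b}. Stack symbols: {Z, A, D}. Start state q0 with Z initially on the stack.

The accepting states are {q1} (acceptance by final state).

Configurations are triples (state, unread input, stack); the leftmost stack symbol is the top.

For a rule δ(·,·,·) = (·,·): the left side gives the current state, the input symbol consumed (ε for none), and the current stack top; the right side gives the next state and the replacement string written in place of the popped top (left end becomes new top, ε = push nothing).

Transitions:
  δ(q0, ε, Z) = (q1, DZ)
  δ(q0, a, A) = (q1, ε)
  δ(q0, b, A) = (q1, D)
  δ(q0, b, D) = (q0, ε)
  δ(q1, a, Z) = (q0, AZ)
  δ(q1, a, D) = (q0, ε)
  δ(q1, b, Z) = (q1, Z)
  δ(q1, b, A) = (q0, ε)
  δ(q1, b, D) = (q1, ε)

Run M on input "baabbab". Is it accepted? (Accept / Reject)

Accept

(q0, baabbab, Z)
  ε-move, top Z: go to q1, push DZ → (q1, baabbab, DZ)
  read b, top D: go to q1, push ε → (q1, aabbab, Z)
  read a, top Z: go to q0, push AZ → (q0, abbab, AZ)
  read a, top A: go to q1, push ε → (q1, bbab, Z)
  read b, top Z: go to q1, push Z → (q1, bab, Z)
  read b, top Z: go to q1, push Z → (q1, ab, Z)
  read a, top Z: go to q0, push AZ → (q0, b, AZ)
  read b, top A: go to q1, push D → (q1, ε, DZ)
All input consumed; state q1 ∈ F.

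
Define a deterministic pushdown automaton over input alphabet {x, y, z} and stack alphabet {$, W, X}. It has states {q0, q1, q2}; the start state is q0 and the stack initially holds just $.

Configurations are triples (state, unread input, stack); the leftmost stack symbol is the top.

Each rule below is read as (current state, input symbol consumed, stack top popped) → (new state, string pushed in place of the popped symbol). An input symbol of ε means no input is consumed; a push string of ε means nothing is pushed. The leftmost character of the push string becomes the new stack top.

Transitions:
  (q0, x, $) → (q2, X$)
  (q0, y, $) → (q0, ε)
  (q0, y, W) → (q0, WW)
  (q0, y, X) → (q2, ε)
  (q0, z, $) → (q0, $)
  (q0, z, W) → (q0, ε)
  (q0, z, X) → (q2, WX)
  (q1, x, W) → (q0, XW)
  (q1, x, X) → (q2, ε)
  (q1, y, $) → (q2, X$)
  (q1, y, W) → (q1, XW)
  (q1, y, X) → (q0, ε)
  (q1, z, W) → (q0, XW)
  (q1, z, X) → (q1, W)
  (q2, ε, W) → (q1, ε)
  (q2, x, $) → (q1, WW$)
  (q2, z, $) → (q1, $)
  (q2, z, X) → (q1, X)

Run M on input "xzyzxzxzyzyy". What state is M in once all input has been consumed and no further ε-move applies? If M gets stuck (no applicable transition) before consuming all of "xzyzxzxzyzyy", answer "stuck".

q0

(q0, xzyzxzxzyzyy, $)
  read x, top $: go to q2, push X$ → (q2, zyzxzxzyzyy, X$)
  read z, top X: go to q1, push X → (q1, yzxzxzyzyy, X$)
  read y, top X: go to q0, push ε → (q0, zxzxzyzyy, $)
  read z, top $: go to q0, push $ → (q0, xzxzyzyy, $)
  read x, top $: go to q2, push X$ → (q2, zxzyzyy, X$)
  read z, top X: go to q1, push X → (q1, xzyzyy, X$)
  read x, top X: go to q2, push ε → (q2, zyzyy, $)
  read z, top $: go to q1, push $ → (q1, yzyy, $)
  read y, top $: go to q2, push X$ → (q2, zyy, X$)
  read z, top X: go to q1, push X → (q1, yy, X$)
  read y, top X: go to q0, push ε → (q0, y, $)
  read y, top $: go to q0, push ε → (q0, ε, ε)
All input consumed; M is in state q0.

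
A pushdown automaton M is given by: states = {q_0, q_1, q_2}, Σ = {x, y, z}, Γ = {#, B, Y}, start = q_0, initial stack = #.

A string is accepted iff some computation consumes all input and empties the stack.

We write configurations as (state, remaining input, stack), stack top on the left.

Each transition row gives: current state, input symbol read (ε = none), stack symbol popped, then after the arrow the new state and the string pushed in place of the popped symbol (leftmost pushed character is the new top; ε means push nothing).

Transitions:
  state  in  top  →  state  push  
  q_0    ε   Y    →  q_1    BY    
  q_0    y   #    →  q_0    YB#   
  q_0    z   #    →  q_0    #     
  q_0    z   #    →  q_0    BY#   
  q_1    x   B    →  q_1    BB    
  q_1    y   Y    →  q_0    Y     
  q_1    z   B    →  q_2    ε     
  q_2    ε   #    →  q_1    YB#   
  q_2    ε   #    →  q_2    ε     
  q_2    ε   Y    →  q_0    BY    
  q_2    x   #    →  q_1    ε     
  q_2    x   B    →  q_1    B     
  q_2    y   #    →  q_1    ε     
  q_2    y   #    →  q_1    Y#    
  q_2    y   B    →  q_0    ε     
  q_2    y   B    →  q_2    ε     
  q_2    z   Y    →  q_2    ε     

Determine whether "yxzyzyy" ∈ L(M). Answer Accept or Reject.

Accept

One accepting computation: (q_0, yxzyzyy, #) ⊢ (q_0, xzyzyy, YB#) ⊢ (q_1, xzyzyy, BYB#) ⊢ (q_1, zyzyy, BBYB#) ⊢ (q_2, yzyy, BYB#) ⊢ (q_2, zyy, YB#) ⊢ (q_2, yy, B#) ⊢ (q_2, y, #) ⊢ (q_1, ε, ε)
All input consumed and the stack is empty.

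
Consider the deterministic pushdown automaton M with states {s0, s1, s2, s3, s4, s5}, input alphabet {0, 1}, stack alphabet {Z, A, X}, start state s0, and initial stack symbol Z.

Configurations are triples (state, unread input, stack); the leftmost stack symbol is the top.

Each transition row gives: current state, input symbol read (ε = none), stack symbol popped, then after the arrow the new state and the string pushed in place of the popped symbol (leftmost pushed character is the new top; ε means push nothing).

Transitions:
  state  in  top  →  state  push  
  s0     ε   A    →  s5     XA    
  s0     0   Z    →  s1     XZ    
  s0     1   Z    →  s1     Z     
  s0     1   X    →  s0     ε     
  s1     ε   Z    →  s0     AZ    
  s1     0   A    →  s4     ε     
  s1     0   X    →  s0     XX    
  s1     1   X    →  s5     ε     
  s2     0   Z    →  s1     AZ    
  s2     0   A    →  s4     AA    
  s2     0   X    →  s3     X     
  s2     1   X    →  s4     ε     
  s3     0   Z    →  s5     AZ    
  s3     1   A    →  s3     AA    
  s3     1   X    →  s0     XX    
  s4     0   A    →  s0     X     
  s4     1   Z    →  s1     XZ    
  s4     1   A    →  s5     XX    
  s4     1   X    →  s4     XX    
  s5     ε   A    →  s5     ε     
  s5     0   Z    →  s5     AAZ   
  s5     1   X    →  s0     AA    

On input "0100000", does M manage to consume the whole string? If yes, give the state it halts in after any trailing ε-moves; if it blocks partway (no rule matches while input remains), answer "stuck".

(s0, 0100000, Z)
  read 0, top Z: go to s1, push XZ → (s1, 100000, XZ)
  read 1, top X: go to s5, push ε → (s5, 00000, Z)
  read 0, top Z: go to s5, push AAZ → (s5, 0000, AAZ)
  ε-move, top A: go to s5, push ε → (s5, 0000, AZ)
  ε-move, top A: go to s5, push ε → (s5, 0000, Z)
  read 0, top Z: go to s5, push AAZ → (s5, 000, AAZ)
  ε-move, top A: go to s5, push ε → (s5, 000, AZ)
  ε-move, top A: go to s5, push ε → (s5, 000, Z)
  read 0, top Z: go to s5, push AAZ → (s5, 00, AAZ)
  ε-move, top A: go to s5, push ε → (s5, 00, AZ)
  ε-move, top A: go to s5, push ε → (s5, 00, Z)
  read 0, top Z: go to s5, push AAZ → (s5, 0, AAZ)
  ε-move, top A: go to s5, push ε → (s5, 0, AZ)
  ε-move, top A: go to s5, push ε → (s5, 0, Z)
  read 0, top Z: go to s5, push AAZ → (s5, ε, AAZ)
  ε-move, top A: go to s5, push ε → (s5, ε, AZ)
  ε-move, top A: go to s5, push ε → (s5, ε, Z)
All input consumed; M is in state s5.

s5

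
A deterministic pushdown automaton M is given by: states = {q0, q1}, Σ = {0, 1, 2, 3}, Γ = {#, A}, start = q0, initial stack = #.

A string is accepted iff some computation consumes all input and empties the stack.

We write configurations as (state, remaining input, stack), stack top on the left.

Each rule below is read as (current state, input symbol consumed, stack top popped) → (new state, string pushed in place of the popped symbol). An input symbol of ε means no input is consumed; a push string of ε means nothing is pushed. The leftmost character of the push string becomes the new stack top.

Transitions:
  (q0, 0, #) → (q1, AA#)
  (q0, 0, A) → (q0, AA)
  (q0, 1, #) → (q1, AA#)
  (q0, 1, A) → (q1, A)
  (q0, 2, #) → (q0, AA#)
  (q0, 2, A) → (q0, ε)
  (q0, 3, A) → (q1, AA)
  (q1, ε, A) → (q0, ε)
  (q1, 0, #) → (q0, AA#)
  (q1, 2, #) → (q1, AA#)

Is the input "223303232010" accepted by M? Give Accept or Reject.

(q0, 223303232010, #)
  read 2, top #: go to q0, push AA# → (q0, 23303232010, AA#)
  read 2, top A: go to q0, push ε → (q0, 3303232010, A#)
  read 3, top A: go to q1, push AA → (q1, 303232010, AA#)
  ε-move, top A: go to q0, push ε → (q0, 303232010, A#)
  read 3, top A: go to q1, push AA → (q1, 03232010, AA#)
  ε-move, top A: go to q0, push ε → (q0, 03232010, A#)
  read 0, top A: go to q0, push AA → (q0, 3232010, AA#)
  read 3, top A: go to q1, push AA → (q1, 232010, AAA#)
  ε-move, top A: go to q0, push ε → (q0, 232010, AA#)
  read 2, top A: go to q0, push ε → (q0, 32010, A#)
  read 3, top A: go to q1, push AA → (q1, 2010, AA#)
  ε-move, top A: go to q0, push ε → (q0, 2010, A#)
  read 2, top A: go to q0, push ε → (q0, 010, #)
  read 0, top #: go to q1, push AA# → (q1, 10, AA#)
  ε-move, top A: go to q0, push ε → (q0, 10, A#)
  read 1, top A: go to q1, push A → (q1, 0, A#)
  ε-move, top A: go to q0, push ε → (q0, 0, #)
  read 0, top #: go to q1, push AA# → (q1, ε, AA#)
  ε-move, top A: go to q0, push ε → (q0, ε, A#)
All input consumed; stack is A#, not empty, and no further ε-move applies.

Reject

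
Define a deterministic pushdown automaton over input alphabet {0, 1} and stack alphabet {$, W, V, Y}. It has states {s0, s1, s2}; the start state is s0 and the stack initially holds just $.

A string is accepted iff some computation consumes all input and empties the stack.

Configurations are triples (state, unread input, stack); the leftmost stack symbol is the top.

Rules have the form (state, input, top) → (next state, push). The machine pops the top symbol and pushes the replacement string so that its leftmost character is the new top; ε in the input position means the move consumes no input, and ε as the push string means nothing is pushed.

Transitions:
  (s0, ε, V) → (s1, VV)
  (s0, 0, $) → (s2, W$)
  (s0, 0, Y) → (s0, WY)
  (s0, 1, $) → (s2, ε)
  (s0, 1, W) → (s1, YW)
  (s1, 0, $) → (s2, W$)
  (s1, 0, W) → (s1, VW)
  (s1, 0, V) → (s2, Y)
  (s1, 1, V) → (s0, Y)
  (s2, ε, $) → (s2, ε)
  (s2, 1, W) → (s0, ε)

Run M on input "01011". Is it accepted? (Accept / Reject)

(s0, 01011, $) ⊢ (s2, 1011, W$) ⊢ (s0, 011, $) ⊢ (s2, 11, W$) ⊢ (s0, 1, $) ⊢ (s2, ε, ε)
All input consumed and the stack is empty.

Accept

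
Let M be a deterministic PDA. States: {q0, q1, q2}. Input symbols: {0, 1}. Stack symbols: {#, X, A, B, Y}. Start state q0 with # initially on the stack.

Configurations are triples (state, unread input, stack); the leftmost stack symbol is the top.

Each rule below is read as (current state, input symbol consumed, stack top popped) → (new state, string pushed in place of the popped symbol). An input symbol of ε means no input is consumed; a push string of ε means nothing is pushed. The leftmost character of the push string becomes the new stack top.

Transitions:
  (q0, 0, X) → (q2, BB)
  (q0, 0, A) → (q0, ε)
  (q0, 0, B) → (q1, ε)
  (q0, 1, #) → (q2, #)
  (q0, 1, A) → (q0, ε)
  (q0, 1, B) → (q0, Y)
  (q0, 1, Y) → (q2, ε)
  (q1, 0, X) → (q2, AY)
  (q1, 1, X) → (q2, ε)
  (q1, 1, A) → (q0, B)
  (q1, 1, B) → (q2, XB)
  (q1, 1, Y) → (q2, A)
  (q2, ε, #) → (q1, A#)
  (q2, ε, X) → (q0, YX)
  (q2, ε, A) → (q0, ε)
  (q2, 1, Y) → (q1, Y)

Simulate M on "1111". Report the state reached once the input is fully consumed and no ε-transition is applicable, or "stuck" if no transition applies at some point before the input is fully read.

(q0, 1111, #)
  read 1, top #: go to q2, push # → (q2, 111, #)
  ε-move, top #: go to q1, push A# → (q1, 111, A#)
  read 1, top A: go to q0, push B → (q0, 11, B#)
  read 1, top B: go to q0, push Y → (q0, 1, Y#)
  read 1, top Y: go to q2, push ε → (q2, ε, #)
  ε-move, top #: go to q1, push A# → (q1, ε, A#)
All input consumed; M is in state q1.

q1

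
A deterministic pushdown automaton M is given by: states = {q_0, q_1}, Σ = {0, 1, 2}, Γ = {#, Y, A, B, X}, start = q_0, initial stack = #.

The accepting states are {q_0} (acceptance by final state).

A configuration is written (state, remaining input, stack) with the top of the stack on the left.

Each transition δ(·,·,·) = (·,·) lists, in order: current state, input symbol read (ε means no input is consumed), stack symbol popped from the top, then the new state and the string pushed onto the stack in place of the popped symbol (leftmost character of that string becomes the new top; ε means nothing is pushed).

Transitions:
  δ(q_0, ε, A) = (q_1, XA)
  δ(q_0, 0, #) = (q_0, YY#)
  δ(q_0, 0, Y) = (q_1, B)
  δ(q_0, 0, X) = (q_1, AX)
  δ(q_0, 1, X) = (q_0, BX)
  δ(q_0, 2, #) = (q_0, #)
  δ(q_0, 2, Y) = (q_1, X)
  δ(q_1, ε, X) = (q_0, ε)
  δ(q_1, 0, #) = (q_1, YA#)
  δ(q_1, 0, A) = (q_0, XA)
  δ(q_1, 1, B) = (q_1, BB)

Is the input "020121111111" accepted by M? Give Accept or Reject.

Reject

(q_0, 020121111111, #) ⊢ (q_0, 20121111111, YY#) ⊢ (q_1, 0121111111, XY#) ⊢ (q_0, 0121111111, Y#) ⊢ (q_1, 121111111, B#) ⊢ (q_1, 21111111, BB#)
No transition applies at (q_1, 21111111, BB#); input not fully consumed.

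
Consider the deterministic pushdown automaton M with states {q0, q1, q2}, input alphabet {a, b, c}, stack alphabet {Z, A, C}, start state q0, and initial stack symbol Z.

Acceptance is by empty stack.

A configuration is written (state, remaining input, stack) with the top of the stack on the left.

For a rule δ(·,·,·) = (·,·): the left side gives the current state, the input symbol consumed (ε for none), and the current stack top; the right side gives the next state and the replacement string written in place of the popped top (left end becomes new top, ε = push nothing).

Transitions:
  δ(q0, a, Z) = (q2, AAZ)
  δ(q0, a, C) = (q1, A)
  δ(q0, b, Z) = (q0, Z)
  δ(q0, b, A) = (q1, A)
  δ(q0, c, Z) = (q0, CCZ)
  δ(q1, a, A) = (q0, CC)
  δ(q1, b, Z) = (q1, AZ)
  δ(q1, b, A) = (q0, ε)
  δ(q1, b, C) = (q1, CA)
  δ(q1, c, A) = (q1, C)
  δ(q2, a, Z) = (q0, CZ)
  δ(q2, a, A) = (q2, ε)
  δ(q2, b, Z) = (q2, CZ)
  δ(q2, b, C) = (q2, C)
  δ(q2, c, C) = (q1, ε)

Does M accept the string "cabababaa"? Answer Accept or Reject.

Reject

(q0, cabababaa, Z) ⊢ (q0, abababaa, CCZ) ⊢ (q1, bababaa, ACZ) ⊢ (q0, ababaa, CZ) ⊢ (q1, babaa, AZ) ⊢ (q0, abaa, Z) ⊢ (q2, baa, AAZ)
No transition applies at (q2, baa, AAZ); input not fully consumed.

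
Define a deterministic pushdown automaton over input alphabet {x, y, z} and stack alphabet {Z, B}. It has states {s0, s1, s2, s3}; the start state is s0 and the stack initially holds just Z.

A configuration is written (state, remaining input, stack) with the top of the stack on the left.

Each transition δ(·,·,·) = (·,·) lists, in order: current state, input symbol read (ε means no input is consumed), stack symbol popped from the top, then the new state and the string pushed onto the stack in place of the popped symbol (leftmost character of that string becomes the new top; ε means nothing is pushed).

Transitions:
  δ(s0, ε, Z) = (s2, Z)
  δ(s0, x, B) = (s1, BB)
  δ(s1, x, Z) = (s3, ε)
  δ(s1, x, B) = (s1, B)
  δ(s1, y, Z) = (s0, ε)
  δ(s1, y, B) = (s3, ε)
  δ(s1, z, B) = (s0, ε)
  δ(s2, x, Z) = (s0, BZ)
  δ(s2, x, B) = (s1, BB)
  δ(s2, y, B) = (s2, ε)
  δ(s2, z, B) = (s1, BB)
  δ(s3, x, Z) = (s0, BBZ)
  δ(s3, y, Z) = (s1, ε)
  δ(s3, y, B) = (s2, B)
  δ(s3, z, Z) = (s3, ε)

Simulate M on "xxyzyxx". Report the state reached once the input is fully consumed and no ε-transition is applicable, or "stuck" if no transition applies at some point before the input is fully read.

stuck

(s0, xxyzyxx, Z) ⊢ (s2, xxyzyxx, Z) ⊢ (s0, xyzyxx, BZ) ⊢ (s1, yzyxx, BBZ) ⊢ (s3, zyxx, BZ)
No transition for (s3, z, top B); M blocks with input zyxx remaining.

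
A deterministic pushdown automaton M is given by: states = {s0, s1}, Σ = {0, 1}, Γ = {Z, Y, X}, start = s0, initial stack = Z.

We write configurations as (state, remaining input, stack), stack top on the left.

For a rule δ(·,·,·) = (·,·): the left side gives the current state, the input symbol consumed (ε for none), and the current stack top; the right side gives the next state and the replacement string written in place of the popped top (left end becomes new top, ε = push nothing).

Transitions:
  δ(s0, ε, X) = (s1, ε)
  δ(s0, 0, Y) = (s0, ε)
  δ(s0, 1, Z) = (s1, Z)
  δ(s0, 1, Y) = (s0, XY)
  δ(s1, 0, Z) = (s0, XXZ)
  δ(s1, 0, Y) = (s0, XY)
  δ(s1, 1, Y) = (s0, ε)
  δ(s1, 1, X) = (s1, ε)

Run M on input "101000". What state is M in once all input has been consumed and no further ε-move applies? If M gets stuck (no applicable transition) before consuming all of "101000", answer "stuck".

stuck

(s0, 101000, Z)
  read 1, top Z: go to s1, push Z → (s1, 01000, Z)
  read 0, top Z: go to s0, push XXZ → (s0, 1000, XXZ)
  ε-move, top X: go to s1, push ε → (s1, 1000, XZ)
  read 1, top X: go to s1, push ε → (s1, 000, Z)
  read 0, top Z: go to s0, push XXZ → (s0, 00, XXZ)
  ε-move, top X: go to s1, push ε → (s1, 00, XZ)
No transition for (s1, 0, top X); M blocks with input 00 remaining.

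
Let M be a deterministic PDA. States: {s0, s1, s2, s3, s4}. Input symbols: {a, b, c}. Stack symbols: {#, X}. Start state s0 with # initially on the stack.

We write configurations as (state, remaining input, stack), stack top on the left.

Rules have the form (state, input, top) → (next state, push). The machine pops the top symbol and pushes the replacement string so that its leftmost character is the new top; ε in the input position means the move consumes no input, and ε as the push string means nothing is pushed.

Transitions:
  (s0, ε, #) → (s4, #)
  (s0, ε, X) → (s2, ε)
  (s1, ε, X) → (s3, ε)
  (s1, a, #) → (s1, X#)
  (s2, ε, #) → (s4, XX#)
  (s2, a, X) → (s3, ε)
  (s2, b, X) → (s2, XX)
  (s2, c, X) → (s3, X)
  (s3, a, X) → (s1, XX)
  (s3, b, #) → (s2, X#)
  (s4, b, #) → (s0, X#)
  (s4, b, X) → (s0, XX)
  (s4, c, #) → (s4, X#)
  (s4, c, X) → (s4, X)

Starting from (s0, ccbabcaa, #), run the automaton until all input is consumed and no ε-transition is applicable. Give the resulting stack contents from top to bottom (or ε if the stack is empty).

X#

(s0, ccbabcaa, #) ⊢ (s4, ccbabcaa, #) ⊢ (s4, cbabcaa, X#) ⊢ (s4, babcaa, X#) ⊢ (s0, abcaa, XX#) ⊢ (s2, abcaa, X#) ⊢ (s3, bcaa, #) ⊢ (s2, caa, X#) ⊢ (s3, aa, X#) ⊢ (s1, a, XX#) ⊢ (s3, a, X#) ⊢ (s1, ε, XX#) ⊢ (s3, ε, X#)
All input consumed in state s3 with stack X#.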